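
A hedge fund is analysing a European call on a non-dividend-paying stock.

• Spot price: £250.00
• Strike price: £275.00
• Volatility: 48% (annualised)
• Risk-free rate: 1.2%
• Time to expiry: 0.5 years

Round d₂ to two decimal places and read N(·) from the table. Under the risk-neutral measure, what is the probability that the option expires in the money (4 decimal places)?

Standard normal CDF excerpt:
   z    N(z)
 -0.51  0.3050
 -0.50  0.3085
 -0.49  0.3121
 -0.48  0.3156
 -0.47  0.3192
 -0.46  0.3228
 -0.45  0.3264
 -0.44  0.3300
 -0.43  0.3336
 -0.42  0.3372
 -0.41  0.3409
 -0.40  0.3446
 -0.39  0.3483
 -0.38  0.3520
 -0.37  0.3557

0.3336

σ√T = 0.48·√0.5 = 0.3394
d₁ = [ln(250/275) + (0.012 + 0.48²/2)·0.5] / 0.3394 = [-0.0953 + 0.0636] / 0.3394 = -0.0934 ≈ -0.09
d₂ = d₁ − σ√T = -0.0934 − 0.3394 = -0.4328 ≈ -0.43
Pr(exercise) under Q = N(d₂) = 0.3336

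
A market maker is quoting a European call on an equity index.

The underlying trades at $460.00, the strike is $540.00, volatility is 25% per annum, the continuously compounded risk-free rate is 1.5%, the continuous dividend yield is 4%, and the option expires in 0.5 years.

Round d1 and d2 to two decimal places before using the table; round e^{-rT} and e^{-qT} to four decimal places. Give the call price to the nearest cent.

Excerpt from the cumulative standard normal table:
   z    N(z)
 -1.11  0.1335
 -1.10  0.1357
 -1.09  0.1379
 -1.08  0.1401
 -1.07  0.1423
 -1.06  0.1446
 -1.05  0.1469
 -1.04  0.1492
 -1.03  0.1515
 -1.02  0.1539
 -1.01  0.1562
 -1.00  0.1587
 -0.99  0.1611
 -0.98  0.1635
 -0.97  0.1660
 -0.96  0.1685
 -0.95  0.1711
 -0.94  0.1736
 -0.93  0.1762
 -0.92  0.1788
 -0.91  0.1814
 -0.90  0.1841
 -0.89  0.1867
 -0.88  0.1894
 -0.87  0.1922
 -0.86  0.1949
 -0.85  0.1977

σ√T = 0.25 × 0.7071 = 0.1768
d₁ = [ln(460/540) + (0.015 − 0.04 + ½·0.25²)·0.5] / (σ√T) = (-0.1603 + 0.0031) / 0.1768 = -0.8894 which rounds to -0.89
d₂ = -0.8894 − 0.1768 = -1.0661 which rounds to -1.07
exp(−qT) = exp(−0.04·0.5) = 0.9802;  exp(−rT) = exp(−0.015·0.5) = 0.9925
N(d₁) = N(-0.89) = 0.1867;  N(d₂) = N(-1.07) = 0.1423
C = 460·0.9802·0.1867 − 540·0.9925·0.1423 = 84.1815 − 76.2657 = 7.9159

$7.92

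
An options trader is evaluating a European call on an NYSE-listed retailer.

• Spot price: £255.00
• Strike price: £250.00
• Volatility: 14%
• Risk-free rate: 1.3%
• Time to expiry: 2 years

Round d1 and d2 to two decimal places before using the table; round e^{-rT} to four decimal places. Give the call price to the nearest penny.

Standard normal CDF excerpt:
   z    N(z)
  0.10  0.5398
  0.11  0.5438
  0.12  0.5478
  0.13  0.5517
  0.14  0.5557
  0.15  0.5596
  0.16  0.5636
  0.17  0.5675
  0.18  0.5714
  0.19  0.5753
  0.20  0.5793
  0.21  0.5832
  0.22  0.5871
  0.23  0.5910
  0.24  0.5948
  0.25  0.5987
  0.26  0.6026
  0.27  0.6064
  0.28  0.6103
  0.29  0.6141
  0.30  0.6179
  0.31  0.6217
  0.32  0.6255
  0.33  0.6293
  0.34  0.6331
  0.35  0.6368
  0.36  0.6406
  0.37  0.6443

£26.09

σ√T = 0.14 × 1.4142 = 0.1980
d₁ = [ln(255/250) + (0.013 + 0.14²/2)·2] / 0.1980 = [0.0198 + 0.0456] / 0.1980 = 0.3303 ≈ 0.33
d₂ = d₁ − σ√T = 0.3303 − 0.1980 = 0.1323 ≈ 0.13
e^(−rT) = e^(−0.013·2) = 0.9743
N(d₁) = N(0.33) = 0.6293;  N(d₂) = N(0.13) = 0.5517
C = 255·0.6293 − 250·0.9743·0.5517 = 160.4715 − 134.3803 = 26.0912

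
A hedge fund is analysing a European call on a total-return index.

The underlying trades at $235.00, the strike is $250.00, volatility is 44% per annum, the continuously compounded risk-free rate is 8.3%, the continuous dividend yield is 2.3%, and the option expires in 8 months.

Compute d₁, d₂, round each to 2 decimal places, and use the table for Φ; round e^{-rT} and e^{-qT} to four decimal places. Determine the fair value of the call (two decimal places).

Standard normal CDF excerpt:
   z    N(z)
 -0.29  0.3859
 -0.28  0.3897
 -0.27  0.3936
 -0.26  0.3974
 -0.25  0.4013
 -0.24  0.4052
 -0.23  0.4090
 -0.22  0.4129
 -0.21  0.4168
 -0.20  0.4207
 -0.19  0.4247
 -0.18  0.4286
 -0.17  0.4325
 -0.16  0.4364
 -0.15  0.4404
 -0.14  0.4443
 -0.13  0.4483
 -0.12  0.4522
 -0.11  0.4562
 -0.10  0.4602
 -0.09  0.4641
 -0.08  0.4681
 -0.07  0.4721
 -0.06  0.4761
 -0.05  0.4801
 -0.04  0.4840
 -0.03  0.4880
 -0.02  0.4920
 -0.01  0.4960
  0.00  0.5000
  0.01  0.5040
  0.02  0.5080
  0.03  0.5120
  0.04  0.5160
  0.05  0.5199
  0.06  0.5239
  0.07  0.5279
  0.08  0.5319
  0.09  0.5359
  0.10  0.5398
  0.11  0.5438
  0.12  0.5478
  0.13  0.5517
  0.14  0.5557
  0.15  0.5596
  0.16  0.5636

σ√T = 0.44·√0.6667 = 0.3593
ln(S/K) + (r − q + σ²/2)T = ln(235/250) + (0.083 − 0.023 + 0.44²/2)·0.6667 = -0.0619 + 0.1045 = 0.0427
d₁ = 0.0427 / 0.3593 = 0.1187 ⇒ 0.12
d₂ = d₁ − σ√T = 0.1187 − 0.3593 = -0.2405 ⇒ -0.24
e^(−qT) = e^(−0.023·0.6667) = 0.9848;  e^(−rT) = e^(−0.083·0.6667) = 0.9462
C = 235·0.9848·N(0.12) − 250·0.9462·N(-0.24) = 235·0.9848·0.5478 − 250·0.9462·0.4052 = 126.7763 − 95.8501 = 30.9262

$30.93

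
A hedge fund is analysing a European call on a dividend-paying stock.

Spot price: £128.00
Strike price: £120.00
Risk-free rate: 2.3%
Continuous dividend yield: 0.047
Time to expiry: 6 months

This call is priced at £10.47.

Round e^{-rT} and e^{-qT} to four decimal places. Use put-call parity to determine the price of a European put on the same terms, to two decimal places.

exp(−qT) = exp(−0.047·0.5) = 0.9768;  exp(−rT) = exp(−0.023·0.5) = 0.9886
Put-call parity: C − P = S·e^(−qT) − K·e^(−rT) = 128·0.9768 − 120·0.9886 = 125.0304 − 118.6320 = 6.3984
P = C − (C − P) = 10.47 − (6.3984) = 4.0716

£4.07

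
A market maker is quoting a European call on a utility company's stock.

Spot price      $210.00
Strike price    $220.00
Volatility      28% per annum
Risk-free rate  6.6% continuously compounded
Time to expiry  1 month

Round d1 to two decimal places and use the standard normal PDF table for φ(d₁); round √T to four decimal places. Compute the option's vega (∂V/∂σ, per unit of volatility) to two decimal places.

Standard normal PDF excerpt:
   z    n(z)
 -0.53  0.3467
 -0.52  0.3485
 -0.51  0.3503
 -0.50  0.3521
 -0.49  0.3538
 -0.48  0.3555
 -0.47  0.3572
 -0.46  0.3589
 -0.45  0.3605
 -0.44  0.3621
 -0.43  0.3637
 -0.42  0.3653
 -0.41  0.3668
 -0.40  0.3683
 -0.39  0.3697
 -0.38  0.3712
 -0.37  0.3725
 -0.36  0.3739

21.66

σ√T = 0.28 × 0.2887 = 0.0808
d₁ = [ln(210/220) + (0.066 + ½·0.28²)·0.08333] / (σ√T) = (-0.0465 + 0.0088) / 0.0808 = -0.4671 → -0.47
√T = √0.08333 = 0.2887
φ(d₁) = φ(-0.47) = 0.3572
vega = S·φ(d₁)·√T = 210·0.3572·0.2887 = 21.6560
(The put has the same vega.)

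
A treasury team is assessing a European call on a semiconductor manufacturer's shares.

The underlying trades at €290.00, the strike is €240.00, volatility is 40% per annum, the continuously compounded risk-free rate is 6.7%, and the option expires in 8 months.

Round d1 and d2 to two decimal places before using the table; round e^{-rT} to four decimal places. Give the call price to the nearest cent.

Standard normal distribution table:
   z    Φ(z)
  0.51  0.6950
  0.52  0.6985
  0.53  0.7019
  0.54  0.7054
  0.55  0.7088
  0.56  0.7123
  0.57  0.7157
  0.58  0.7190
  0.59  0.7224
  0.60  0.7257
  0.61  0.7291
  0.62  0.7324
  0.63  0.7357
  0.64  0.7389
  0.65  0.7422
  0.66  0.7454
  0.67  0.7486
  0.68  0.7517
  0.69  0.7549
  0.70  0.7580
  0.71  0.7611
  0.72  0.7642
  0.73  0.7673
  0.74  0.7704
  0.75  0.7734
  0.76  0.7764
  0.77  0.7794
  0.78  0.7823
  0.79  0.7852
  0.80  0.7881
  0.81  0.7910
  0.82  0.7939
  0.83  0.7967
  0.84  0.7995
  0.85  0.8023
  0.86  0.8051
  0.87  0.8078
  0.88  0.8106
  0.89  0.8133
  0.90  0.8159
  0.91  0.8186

σ√T = 0.4 × 0.8165 = 0.3266
d₁ = [ln(290/240) + (0.067 + 0.4²/2)·0.6667] / 0.3266 = [0.1892 + 0.0980] / 0.3266 = 0.8795 ≈ 0.88
d₂ = d₁ − σ√T = 0.8795 − 0.3266 = 0.5529 ≈ 0.55
exp(−rT) = exp(−0.067·0.6667) = 0.9563
N(d₁) = N(0.88) = 0.8106;  N(d₂) = N(0.55) = 0.7088
C = 290·0.8106 − 240·0.9563·0.7088 = 235.0740 − 162.6781 = 72.3959

€72.40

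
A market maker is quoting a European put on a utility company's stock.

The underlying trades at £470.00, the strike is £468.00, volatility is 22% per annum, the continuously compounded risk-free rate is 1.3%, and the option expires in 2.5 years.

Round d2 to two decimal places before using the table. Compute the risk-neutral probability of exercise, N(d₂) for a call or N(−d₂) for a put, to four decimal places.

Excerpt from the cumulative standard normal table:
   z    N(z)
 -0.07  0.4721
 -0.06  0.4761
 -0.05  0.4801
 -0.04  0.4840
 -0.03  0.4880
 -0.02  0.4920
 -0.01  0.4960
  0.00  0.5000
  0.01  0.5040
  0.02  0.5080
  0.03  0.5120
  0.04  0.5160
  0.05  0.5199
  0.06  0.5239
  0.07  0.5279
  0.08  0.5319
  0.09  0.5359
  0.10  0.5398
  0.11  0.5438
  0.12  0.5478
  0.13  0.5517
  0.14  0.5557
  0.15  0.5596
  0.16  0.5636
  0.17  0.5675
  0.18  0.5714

σ√T = 0.22·√2.5 = 0.3479
d₁ = [ln(470/468) + (0.013 + ½·0.22²)·2.5] / (σ√T) = (0.0043 + 0.0930) / 0.3479 = 0.2796 which rounds to 0.28
d₂ = 0.2796 − 0.3479 = -0.0682 which rounds to -0.07
Risk-neutral Pr[S_T < K] = N(−d₂) = N(0.07) = 0.5279

0.5279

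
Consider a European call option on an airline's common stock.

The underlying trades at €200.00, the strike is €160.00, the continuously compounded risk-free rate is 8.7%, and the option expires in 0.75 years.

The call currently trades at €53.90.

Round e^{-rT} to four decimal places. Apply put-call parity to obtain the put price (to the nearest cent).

€3.79

exp(−rT) = exp(−0.087·0.75) = 0.9368
Put-call parity: C − P = S − K·e^(−rT) = 200 − 160·0.9368 = 200 − 149.8880 = 50.1120
P = C − (C − P) = 53.90 − (50.1120) = 3.7880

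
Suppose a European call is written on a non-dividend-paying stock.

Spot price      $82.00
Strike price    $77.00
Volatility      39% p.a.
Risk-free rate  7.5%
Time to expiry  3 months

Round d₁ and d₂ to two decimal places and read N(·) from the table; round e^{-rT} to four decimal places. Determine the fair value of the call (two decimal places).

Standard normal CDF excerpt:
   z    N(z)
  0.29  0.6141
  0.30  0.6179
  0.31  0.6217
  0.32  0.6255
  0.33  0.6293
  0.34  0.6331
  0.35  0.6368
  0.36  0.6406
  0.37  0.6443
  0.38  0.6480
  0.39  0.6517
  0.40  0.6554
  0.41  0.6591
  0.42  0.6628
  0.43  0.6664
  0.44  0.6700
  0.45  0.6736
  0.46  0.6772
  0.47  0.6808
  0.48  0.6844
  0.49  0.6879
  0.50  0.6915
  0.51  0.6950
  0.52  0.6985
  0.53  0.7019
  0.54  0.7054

σ√T = 0.39 × 0.5000 = 0.1950
d₁ = [ln(82/77) + (0.075 + 0.39²/2)·0.25] / 0.1950 = [0.0629 + 0.0378] / 0.1950 = 0.5163 ≈ 0.52
d₂ = d₁ − σ√T = 0.5163 − 0.1950 = 0.3213 ≈ 0.32
e^(−rT) = e^(−0.075·0.25) = 0.9814
N(d₁) = N(0.52) = 0.6985;  N(d₂) = N(0.32) = 0.6255
C = 82·0.6985 − 77·0.9814·0.6255 = 57.2770 − 47.2677 = 10.0093

$10.01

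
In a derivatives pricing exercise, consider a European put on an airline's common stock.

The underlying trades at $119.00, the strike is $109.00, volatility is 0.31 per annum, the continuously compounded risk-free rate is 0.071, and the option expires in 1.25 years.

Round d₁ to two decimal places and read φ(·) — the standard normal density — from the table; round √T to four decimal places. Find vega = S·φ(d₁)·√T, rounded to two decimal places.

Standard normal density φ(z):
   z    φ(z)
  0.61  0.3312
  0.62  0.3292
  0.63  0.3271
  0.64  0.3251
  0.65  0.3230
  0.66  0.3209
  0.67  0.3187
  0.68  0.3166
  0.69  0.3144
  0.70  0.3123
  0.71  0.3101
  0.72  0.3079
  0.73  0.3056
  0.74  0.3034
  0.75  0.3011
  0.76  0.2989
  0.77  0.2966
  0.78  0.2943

σ√T = 0.31·√1.25 = 0.3466
d₁ = [ln(119/109) + (0.071 + ½·0.31²)·1.25] / (σ√T) = (0.0878 + 0.1488) / 0.3466 = 0.6826 ⇒ 0.68
√T = √1.25 = 1.1180
φ(d₁) = φ(0.68) = 0.3166
vega = S·φ(d₁)·√T = 119·0.3166·1.1180 = 42.1211

42.12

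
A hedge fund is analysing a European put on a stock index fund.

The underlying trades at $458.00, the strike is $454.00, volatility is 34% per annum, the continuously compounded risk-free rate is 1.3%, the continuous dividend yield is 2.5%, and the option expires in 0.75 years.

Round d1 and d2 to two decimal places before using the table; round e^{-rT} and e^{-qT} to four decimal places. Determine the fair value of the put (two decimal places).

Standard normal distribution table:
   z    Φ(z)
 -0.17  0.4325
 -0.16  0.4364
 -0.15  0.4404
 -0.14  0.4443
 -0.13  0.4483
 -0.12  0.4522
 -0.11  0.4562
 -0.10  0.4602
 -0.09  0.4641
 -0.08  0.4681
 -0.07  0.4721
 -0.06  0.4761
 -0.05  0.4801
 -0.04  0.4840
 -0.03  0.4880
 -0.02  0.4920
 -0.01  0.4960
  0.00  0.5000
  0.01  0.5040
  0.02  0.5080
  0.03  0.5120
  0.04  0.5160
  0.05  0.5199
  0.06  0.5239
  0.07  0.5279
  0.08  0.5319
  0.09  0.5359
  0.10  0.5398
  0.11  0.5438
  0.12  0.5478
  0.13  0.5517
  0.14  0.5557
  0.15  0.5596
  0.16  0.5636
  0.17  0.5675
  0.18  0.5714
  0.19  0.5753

$53.64

σ√T = 0.34·√0.75 = 0.2944
ln(S/K) + (r − q + σ²/2)T = ln(458/454) + (0.013 − 0.025 + 0.34²/2)·0.75 = 0.0088 + 0.0344 = 0.0431
d₁ = 0.0431 / 0.2944 = 0.1464 ≈ 0.15
d₂ = d₁ − σ√T = 0.1464 − 0.2944 = -0.1480 ≈ -0.15
e^(−qT) = e^(−0.025·0.75) = 0.9814;  e^(−rT) = e^(−0.013·0.75) = 0.9903
P = 454·0.9903·N(0.15) − 458·0.9814·N(-0.15) = 454·0.9903·0.5596 − 458·0.9814·0.4404 = 251.5940 − 197.9515 = 53.6425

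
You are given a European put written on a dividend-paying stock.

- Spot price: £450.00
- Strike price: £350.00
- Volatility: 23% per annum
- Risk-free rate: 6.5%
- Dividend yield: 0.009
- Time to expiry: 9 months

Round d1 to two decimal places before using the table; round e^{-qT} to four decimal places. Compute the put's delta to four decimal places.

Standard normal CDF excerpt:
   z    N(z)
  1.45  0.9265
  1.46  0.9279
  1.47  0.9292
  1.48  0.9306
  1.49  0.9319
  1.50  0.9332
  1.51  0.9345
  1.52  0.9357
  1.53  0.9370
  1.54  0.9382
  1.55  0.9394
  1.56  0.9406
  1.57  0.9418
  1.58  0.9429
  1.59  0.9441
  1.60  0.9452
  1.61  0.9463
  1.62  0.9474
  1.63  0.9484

σ√T = 0.23 × 0.8660 = 0.1992
d₁ = [ln(450/350) + (0.065 − 0.009 + ½·0.23²)·0.75] / (σ√T) = (0.2513 + 0.0618) / 0.1992 = 1.5722 → 1.57
N(d₁) = N(1.57) = 0.9418
Δ_put = exp(−qT)·(N(d₁) − 1) = 0.9933·(0.9418 − 1) = -0.0578

-0.0578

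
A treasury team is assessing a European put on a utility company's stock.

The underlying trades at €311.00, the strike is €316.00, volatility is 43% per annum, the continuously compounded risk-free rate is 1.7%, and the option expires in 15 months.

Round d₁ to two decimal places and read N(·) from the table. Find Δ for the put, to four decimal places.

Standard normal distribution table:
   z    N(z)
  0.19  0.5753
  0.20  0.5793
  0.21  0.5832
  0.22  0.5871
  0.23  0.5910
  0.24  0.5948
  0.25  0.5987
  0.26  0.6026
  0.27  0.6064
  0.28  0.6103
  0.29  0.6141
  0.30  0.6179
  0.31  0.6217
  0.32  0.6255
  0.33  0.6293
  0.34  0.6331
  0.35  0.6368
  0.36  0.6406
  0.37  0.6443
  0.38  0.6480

σ√T = 0.43 × 1.1180 = 0.4808
d₁ = [ln(311/316) + (0.017 + 0.43²/2)·1.25] / 0.4808 = [-0.0159 + 0.1368] / 0.4808 = 0.2514 which rounds to 0.25
N(d₁) = N(0.25) = 0.5987
Δ_put = N(d₁) − 1 = 0.5987 − 1 = -0.4013

-0.4013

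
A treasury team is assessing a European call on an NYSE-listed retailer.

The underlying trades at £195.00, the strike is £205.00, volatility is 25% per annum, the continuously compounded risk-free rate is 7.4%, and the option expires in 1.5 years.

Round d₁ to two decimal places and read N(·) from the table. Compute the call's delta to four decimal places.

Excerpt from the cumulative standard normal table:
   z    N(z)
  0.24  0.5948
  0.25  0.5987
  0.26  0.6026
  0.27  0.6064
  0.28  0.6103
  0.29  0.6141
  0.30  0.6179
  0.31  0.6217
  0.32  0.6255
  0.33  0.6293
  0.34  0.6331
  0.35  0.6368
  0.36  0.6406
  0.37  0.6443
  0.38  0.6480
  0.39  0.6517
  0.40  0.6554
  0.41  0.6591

σ√T = 0.25·√1.5 = 0.3062
d₁ = [ln(195/205) + (0.074 + ½·0.25²)·1.5] / (σ√T) = (-0.0500 + 0.1579) / 0.3062 = 0.3523 which rounds to 0.35
N(d₁) = N(0.35) = 0.6368
Δ_call = N(d₁) = 0.6368

0.6368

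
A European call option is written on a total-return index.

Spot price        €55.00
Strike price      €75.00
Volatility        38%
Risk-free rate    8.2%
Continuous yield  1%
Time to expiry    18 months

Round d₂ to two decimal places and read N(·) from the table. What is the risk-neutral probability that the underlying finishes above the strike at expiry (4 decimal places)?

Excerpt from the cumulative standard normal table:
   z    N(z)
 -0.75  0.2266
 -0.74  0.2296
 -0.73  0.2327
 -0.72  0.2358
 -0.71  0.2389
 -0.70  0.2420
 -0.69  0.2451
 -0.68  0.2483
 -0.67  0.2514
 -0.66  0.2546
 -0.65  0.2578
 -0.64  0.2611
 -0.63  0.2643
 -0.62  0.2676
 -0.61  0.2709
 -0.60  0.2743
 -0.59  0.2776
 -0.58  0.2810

0.2514

σ√T = 0.38·√1.5 = 0.4654
d₁ = [ln(55/75) + (0.082 − 0.01 + 0.38²/2)·1.5] / 0.4654 = [-0.3102 + 0.2163] / 0.4654 = -0.2017 → -0.20
d₂ = d₁ − σ√T = -0.2017 − 0.4654 = -0.6671 → -0.67
Risk-neutral Pr[S_T > K] = N(d₂) = N(-0.67) = 0.2514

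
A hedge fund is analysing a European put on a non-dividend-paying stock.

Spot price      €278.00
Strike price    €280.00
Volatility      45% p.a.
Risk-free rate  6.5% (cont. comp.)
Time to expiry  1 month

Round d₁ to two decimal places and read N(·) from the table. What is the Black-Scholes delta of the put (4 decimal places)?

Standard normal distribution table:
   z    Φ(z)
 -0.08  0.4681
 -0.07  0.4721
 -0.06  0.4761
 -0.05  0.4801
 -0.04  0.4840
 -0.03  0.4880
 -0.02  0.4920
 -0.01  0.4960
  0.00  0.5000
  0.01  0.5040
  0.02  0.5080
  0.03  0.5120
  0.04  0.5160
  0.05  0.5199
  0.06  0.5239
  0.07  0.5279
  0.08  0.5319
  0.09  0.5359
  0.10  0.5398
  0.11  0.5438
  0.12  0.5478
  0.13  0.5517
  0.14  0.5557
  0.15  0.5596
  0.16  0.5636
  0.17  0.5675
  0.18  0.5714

-0.4801

σ√T = 0.45·√0.08333 = 0.1299
ln(S/K) + (r + σ²/2)T = ln(278/280) + (0.065 + 0.45²/2)·0.08333 = -0.0072 + 0.0139 = 0.0067
d₁ = 0.0067 / 0.1299 = 0.0515 ≈ 0.05
N(d₁) = N(0.05) = 0.5199
Δ_put = N(d₁) − 1 = 0.5199 − 1 = -0.4801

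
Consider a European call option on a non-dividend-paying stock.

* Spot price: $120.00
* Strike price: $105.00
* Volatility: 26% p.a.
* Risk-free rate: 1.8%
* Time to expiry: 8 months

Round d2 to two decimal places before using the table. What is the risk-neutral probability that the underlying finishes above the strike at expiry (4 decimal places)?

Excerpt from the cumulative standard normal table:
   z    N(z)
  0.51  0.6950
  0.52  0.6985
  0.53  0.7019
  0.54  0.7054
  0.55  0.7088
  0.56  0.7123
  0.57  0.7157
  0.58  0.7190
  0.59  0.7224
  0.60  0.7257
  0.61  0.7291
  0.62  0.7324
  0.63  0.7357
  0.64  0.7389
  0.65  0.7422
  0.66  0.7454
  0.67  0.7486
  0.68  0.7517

0.7190

σ√T = 0.26·√0.6667 = 0.2123
d₁ = [ln(120/105) + (0.018 + ½·0.26²)·0.6667] / (σ√T) = (0.1335 + 0.0345) / 0.2123 = 0.7917 ⇒ 0.79
d₂ = 0.7917 − 0.2123 = 0.5794 ⇒ 0.58
Risk-neutral Pr[S_T > K] = N(d₂) = N(0.58) = 0.7190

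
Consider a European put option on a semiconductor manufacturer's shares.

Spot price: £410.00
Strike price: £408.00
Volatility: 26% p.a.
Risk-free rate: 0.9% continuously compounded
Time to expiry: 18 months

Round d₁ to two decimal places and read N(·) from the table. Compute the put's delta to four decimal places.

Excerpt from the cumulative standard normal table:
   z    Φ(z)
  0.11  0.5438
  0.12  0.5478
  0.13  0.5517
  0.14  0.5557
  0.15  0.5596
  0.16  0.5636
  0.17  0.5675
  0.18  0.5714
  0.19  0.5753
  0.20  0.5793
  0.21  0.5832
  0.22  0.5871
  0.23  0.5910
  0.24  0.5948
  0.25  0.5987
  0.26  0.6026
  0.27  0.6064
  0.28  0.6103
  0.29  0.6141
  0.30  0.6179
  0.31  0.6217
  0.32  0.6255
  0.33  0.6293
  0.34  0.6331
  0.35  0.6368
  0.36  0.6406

T = 1.5;  σ√T = 0.3184
d₁ = [ln(410/408) + (0.009 + ½·0.26²)·1.5] / (σ√T) = (0.0049 + 0.0642) / 0.3184 = 0.2170 which rounds to 0.22
N(d₁) = N(0.22) = 0.5871
Δ_put = N(d₁) − 1 = 0.5871 − 1 = -0.4129

-0.4129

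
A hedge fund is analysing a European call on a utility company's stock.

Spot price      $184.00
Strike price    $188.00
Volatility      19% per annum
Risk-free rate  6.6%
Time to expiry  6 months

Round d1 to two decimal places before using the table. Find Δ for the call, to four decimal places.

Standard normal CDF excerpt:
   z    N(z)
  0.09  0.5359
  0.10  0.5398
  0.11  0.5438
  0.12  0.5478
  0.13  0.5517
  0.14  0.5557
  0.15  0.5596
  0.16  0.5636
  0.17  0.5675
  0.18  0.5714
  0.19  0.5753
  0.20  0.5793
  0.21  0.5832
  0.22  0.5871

0.5596

σ√T = 0.19 × 0.7071 = 0.1344
d₁ = [ln(184/188) + (0.066 + ½·0.19²)·0.5] / (σ√T) = (-0.0215 + 0.0420) / 0.1344 = 0.1527 which rounds to 0.15
N(d₁) = N(0.15) = 0.5596
Δ_call = N(d₁) = 0.5596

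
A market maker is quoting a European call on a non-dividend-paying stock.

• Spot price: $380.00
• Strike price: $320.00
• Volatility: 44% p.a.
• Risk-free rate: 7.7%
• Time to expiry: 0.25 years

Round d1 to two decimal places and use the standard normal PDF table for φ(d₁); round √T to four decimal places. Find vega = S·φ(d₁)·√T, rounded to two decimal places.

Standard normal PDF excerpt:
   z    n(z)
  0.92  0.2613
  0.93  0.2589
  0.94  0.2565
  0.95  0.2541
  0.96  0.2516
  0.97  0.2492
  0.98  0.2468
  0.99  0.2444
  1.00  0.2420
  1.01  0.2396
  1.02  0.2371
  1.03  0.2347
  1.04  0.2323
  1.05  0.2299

46.89

T = 0.25;  σ√T = 0.2200
d₁ = [ln(380/320) + (0.077 + ½·0.44²)·0.25] / (σ√T) = (0.1719 + 0.0435) / 0.2200 = 0.9786 which rounds to 0.98
√T = √0.25 = 0.5000
φ(d₁) = φ(0.98) = 0.2468
vega = S·φ(d₁)·√T = 380·0.2468·0.5000 = 46.8920
(The put has the same vega.)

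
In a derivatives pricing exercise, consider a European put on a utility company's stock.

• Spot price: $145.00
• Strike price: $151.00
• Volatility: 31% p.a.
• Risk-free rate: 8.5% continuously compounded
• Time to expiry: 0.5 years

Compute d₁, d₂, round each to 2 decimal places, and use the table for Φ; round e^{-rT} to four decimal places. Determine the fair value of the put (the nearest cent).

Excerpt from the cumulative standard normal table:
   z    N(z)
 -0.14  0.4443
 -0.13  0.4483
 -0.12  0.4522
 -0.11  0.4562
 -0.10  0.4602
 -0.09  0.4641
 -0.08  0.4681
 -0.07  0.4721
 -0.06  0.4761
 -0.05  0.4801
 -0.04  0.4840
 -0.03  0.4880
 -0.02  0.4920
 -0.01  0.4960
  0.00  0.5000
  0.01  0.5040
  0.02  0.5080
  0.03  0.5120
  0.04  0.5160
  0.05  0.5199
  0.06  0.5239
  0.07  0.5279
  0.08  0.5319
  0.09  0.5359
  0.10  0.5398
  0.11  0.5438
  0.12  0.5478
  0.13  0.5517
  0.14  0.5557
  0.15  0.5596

σ√T = 0.31·√0.5 = 0.2192
d₁ = [ln(145/151) + (0.085 + ½·0.31²)·0.5] / (σ√T) = (-0.0405 + 0.0665) / 0.2192 = 0.1185 ≈ 0.12
d₂ = 0.1185 − 0.2192 = -0.1007 ≈ -0.10
e^(−rT) = e^(−0.085·0.5) = 0.9584
P = 151·0.9584·N(0.10) − 145·N(-0.12) = 151·0.9584·0.5398 − 145·0.4522 = 78.1190 − 65.5690 = 12.5500

$12.55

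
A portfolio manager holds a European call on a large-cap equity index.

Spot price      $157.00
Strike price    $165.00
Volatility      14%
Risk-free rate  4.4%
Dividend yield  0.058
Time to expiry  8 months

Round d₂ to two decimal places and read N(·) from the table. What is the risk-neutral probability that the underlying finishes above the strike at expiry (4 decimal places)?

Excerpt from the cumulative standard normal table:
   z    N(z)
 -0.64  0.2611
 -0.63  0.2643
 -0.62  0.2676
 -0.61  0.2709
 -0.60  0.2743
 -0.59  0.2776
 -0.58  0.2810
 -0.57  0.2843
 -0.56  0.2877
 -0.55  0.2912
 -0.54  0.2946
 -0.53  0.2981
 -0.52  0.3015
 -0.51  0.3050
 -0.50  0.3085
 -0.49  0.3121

σ√T = 0.14·√0.6667 = 0.1143
d₁ = [ln(157/165) + (0.044 − 0.058 + ½·0.14²)·0.6667] / (σ√T) = (-0.0497 − 0.0028) / 0.1143 = -0.4593 → -0.46
d₂ = -0.4593 − 0.1143 = -0.5736 → -0.57
Risk-neutral Pr[S_T > K] = N(d₂) = N(-0.57) = 0.2843

0.2843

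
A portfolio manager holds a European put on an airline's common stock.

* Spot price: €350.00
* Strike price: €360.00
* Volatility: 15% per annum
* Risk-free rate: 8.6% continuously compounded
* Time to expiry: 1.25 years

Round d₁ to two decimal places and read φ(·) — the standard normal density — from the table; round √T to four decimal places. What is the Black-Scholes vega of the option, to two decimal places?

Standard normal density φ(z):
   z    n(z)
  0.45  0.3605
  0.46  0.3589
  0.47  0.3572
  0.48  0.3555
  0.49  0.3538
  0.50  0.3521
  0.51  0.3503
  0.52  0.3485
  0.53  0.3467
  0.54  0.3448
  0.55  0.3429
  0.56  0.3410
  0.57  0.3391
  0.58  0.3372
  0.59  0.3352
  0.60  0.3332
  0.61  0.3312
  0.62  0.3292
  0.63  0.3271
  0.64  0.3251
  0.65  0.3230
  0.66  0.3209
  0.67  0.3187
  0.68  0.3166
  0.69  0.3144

σ√T = 0.15·√1.25 = 0.1677
d₁ = [ln(350/360) + (0.086 + ½·0.15²)·1.25] / (σ√T) = (-0.0282 + 0.1216) / 0.1677 = 0.5569 ≈ 0.56
√T = √1.25 = 1.1180
φ(d₁) = φ(0.56) = 0.3410
vega = S·φ(d₁)·√T = 350·0.3410·1.1180 = 133.4333

133.43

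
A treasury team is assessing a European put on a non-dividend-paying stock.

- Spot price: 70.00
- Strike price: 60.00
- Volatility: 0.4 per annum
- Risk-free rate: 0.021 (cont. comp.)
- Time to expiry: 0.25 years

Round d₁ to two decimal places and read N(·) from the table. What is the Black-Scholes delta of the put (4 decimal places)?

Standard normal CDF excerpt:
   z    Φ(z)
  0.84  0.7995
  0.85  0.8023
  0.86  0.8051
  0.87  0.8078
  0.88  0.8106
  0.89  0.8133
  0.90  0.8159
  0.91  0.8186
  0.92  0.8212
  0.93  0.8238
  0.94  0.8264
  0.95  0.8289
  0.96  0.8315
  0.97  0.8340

σ√T = 0.4 × 0.5000 = 0.2000
d₁ = [ln(70/60) + (0.021 + 0.4²/2)·0.25] / 0.2000 = [0.1542 + 0.0253] / 0.2000 = 0.8970 → 0.90
N(d₁) = N(0.90) = 0.8159
Δ_put = N(d₁) − 1 = 0.8159 − 1 = -0.1841

-0.1841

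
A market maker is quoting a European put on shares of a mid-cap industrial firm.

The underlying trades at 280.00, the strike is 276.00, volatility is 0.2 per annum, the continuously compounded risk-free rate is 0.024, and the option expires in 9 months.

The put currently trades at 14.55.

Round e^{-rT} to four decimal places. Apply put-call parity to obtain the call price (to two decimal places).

exp(−rT) = exp(−0.024·0.75) = 0.9822
Put-call parity: C − P = S − K·e^(−rT) = 280 − 276·0.9822 = 280 − 271.0872 = 8.9128
C = P + (C − P) = 14.55 + (8.9128) = 23.4628

23.46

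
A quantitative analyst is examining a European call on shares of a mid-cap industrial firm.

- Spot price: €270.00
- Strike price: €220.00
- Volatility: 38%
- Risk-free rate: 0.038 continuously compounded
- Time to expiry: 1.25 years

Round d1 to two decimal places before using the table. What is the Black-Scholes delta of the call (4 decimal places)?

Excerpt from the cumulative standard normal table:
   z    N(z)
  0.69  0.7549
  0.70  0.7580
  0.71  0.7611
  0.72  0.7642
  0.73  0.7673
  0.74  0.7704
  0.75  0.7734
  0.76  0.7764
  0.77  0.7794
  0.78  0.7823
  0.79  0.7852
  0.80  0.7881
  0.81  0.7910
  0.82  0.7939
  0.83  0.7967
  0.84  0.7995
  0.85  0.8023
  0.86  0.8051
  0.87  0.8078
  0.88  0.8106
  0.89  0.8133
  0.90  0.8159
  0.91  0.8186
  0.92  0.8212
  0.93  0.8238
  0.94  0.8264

0.7910

T = 1.25;  σ√T = 0.4249
ln(S/K) + (r + σ²/2)T = ln(270/220) + (0.038 + 0.38²/2)·1.25 = 0.2048 + 0.1377 = 0.3425
d₁ = 0.3425 / 0.4249 = 0.8063 which rounds to 0.81
N(d₁) = N(0.81) = 0.7910
Δ_call = N(d₁) = 0.7910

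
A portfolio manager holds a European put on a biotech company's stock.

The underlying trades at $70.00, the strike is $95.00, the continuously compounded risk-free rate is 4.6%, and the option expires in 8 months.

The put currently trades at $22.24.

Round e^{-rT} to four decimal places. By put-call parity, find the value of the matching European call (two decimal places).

$0.11

exp(−rT) = exp(−0.046·0.6667) = 0.9698
Put-call parity: C − P = S − K·e^(−rT) = 70 − 95·0.9698 = 70 − 92.1310 = -22.1310
C = P + (C − P) = 22.24 + (-22.1310) = 0.1090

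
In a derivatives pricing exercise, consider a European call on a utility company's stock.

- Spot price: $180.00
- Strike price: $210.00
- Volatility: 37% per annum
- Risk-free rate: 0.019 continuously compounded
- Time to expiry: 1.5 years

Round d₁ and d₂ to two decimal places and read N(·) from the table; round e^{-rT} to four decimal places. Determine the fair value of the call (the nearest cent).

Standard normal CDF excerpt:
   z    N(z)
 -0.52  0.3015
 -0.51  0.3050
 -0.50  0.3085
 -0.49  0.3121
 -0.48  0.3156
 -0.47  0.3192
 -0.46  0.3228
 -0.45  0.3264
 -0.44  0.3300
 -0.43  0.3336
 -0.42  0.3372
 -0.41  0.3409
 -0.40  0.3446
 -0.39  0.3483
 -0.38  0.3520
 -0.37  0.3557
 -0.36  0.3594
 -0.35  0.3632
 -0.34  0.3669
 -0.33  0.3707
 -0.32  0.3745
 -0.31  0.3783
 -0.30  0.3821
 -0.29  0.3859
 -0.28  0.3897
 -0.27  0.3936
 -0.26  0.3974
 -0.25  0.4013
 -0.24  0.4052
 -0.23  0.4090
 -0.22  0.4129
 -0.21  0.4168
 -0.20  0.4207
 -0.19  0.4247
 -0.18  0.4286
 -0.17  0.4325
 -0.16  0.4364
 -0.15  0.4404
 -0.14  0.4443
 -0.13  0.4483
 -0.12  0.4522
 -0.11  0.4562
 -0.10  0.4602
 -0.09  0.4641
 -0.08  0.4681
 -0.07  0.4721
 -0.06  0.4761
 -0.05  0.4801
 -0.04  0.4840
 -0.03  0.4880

$23.45

σ√T = 0.37 × 1.2247 = 0.4532
ln(S/K) + (r + σ²/2)T = ln(180/210) + (0.019 + 0.37²/2)·1.5 = -0.1542 + 0.1312 = -0.0230
d₁ = -0.0230 / 0.4532 = -0.0507 which rounds to -0.05
d₂ = d₁ − σ√T = -0.0507 − 0.4532 = -0.5039 which rounds to -0.50
exp(−rT) = exp(−0.019·1.5) = 0.9719
N(d₁) = N(-0.05) = 0.4801;  N(d₂) = N(-0.50) = 0.3085
C = 180·0.4801 − 210·0.9719·0.3085 = 86.4180 − 62.9645 = 23.4535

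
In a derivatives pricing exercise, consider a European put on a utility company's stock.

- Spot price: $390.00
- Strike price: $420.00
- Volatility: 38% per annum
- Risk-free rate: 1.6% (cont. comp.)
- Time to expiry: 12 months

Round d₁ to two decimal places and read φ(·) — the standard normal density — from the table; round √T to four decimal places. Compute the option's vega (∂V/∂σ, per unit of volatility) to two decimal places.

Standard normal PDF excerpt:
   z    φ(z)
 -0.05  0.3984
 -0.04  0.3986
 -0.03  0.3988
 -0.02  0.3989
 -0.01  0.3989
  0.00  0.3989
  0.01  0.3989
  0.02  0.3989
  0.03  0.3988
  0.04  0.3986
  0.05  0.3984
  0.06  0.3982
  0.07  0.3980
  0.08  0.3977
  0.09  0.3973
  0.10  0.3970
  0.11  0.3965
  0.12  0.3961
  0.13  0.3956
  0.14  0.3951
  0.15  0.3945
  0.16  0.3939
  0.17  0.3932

155.45

T = 1;  σ√T = 0.3800
d₁ = [ln(390/420) + (0.016 + 0.38²/2)·1] / 0.3800 = [-0.0741 + 0.0882] / 0.3800 = 0.0371 ≈ 0.04
√T = √1 = 1.0000
φ(d₁) = φ(0.04) = 0.3986
vega = S·φ(d₁)·√T = 390·0.3986·1.0000 = 155.4540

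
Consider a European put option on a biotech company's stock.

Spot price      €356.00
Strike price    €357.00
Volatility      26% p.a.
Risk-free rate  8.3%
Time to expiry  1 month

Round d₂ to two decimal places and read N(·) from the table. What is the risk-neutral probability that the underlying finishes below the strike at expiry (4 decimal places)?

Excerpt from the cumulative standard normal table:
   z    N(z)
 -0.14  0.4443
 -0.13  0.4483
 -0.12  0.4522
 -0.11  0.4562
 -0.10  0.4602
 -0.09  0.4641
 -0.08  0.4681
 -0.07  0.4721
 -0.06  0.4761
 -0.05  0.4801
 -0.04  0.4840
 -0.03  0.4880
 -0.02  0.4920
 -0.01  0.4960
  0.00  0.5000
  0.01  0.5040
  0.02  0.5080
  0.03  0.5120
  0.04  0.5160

σ√T = 0.26 × 0.2887 = 0.0751
d₁ = [ln(356/357) + (0.083 + 0.26²/2)·0.08333] / 0.0751 = [-0.0028 + 0.0097] / 0.0751 = 0.0923 which rounds to 0.09
d₂ = d₁ − σ√T = 0.0923 − 0.0751 = 0.0173 which rounds to 0.02
Pr(exercise) under Q = N(−d₂) = N(-0.02) = 0.4920

0.4920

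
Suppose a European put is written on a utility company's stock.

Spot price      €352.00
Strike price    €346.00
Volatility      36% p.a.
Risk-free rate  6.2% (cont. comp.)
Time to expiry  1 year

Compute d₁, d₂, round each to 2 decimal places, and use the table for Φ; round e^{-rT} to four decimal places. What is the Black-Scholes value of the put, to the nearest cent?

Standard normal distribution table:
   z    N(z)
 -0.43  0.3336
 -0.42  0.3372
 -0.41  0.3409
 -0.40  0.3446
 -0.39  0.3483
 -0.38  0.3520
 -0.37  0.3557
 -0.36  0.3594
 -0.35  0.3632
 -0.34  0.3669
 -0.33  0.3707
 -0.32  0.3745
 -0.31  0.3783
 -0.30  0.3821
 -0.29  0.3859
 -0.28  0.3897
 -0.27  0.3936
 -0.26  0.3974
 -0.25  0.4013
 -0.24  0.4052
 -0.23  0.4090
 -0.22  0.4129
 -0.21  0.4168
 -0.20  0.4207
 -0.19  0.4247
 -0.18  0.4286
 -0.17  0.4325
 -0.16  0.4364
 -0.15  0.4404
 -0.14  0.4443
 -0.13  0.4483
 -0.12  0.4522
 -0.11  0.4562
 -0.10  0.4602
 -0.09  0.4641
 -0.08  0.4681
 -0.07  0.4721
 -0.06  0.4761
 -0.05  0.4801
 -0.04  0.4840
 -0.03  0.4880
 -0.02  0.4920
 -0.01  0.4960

T = 1;  σ√T = 0.3600
d₁ = [ln(352/346) + (0.062 + ½·0.36²)·1] / (σ√T) = (0.0172 + 0.1268) / 0.3600 = 0.4000 ≈ 0.40
d₂ = 0.4000 − 0.3600 = 0.0400 ≈ 0.04
e^(−rT) = e^(−0.062·1) = 0.9399
P = 346·0.9399·N(-0.04) − 352·N(-0.40) = 346·0.9399·0.4840 − 352·0.3446 = 157.3994 − 121.2992 = 36.1002

€36.10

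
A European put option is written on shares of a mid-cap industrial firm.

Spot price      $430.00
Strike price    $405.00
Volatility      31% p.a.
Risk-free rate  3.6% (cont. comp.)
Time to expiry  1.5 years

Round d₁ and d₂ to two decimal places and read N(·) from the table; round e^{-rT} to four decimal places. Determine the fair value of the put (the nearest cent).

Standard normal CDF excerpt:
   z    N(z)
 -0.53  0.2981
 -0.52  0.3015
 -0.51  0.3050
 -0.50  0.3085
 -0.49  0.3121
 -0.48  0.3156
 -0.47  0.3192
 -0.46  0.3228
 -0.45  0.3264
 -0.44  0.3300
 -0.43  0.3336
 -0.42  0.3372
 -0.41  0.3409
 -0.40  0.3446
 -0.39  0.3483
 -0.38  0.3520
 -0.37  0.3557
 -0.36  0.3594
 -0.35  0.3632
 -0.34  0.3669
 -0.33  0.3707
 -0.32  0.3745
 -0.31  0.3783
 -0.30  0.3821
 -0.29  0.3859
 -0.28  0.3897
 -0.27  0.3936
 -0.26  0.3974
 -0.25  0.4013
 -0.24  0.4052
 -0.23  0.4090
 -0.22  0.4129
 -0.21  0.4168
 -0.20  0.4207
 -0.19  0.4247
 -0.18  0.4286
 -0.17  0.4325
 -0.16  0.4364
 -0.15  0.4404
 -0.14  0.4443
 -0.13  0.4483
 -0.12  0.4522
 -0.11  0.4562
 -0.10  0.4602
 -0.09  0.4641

σ√T = 0.31 × 1.2247 = 0.3797
d₁ = [ln(430/405) + (0.036 + ½·0.31²)·1.5] / (σ√T) = (0.0599 + 0.1261) / 0.3797 = 0.4898 → 0.49
d₂ = 0.4898 − 0.3797 = 0.1102 → 0.11
exp(−rT) = exp(−0.036·1.5) = 0.9474
P = 405·0.9474·N(-0.11) − 430·N(-0.49) = 405·0.9474·0.4562 − 430·0.3121 = 175.0426 − 134.2030 = 40.8396

$40.84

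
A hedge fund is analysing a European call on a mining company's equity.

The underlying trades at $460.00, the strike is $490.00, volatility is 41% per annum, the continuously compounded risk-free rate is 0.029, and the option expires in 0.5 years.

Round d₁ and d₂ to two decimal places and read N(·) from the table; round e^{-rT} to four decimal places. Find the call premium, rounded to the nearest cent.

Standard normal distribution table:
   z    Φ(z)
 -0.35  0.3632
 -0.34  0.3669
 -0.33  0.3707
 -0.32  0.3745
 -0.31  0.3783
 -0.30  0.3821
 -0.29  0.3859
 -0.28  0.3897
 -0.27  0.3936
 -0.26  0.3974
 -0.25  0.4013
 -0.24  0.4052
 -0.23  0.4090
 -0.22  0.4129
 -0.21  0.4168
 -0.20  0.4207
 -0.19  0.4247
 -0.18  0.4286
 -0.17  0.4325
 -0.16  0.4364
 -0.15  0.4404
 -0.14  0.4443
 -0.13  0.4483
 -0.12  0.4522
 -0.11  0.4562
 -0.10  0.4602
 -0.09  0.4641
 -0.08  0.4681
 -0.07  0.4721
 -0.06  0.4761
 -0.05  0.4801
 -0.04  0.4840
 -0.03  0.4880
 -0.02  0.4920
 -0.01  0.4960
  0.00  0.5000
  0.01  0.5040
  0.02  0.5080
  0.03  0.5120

$43.62

T = 0.5;  σ√T = 0.2899
d₁ = [ln(460/490) + (0.029 + 0.41²/2)·0.5] / 0.2899 = [-0.0632 + 0.0565] / 0.2899 = -0.0230 → -0.02
d₂ = d₁ − σ√T = -0.0230 − 0.2899 = -0.3129 → -0.31
exp(−rT) = exp(−0.029·0.5) = 0.9856
N(d₁) = N(-0.02) = 0.4920;  N(d₂) = N(-0.31) = 0.3783
C = 460·0.4920 − 490·0.9856·0.3783 = 226.3200 − 182.6977 = 43.6223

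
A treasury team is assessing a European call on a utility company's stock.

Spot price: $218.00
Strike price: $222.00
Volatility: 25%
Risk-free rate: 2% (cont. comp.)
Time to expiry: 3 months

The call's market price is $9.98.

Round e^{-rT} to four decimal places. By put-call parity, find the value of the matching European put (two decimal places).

exp(−rT) = exp(−0.02·0.25) = 0.9950
Put-call parity: C − P = S − K·e^(−rT) = 218 − 222·0.9950 = 218 − 220.8900 = -2.8900
P = C − (C − P) = 9.98 − (-2.8900) = 12.8700

$12.87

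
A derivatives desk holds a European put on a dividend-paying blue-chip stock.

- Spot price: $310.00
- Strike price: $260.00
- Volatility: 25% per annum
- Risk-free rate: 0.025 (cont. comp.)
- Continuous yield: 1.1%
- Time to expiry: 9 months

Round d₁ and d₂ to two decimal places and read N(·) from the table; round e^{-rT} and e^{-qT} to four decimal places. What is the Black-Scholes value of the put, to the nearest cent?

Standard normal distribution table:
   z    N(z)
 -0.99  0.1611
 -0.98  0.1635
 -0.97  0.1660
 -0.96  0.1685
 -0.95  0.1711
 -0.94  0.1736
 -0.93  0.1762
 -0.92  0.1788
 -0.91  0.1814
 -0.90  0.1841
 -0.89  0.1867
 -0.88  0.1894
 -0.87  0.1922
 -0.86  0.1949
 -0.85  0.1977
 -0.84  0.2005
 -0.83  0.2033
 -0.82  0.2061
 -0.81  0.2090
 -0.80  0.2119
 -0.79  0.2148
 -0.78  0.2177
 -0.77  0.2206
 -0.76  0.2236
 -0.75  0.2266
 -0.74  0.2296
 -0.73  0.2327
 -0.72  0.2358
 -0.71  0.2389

$6.78

σ√T = 0.25 × 0.8660 = 0.2165
d₁ = [ln(310/260) + (0.025 − 0.011 + ½·0.25²)·0.75] / (σ√T) = (0.1759 + 0.0339) / 0.2165 = 0.9692 ⇒ 0.97
d₂ = 0.9692 − 0.2165 = 0.7526 ⇒ 0.75
e^(−qT) = e^(−0.011·0.75) = 0.9918;  e^(−rT) = e^(−0.025·0.75) = 0.9814
P = 260·0.9814·N(-0.75) − 310·0.9918·N(-0.97) = 260·0.9814·0.2266 − 310·0.9918·0.1660 = 57.8202 − 51.0380 = 6.7821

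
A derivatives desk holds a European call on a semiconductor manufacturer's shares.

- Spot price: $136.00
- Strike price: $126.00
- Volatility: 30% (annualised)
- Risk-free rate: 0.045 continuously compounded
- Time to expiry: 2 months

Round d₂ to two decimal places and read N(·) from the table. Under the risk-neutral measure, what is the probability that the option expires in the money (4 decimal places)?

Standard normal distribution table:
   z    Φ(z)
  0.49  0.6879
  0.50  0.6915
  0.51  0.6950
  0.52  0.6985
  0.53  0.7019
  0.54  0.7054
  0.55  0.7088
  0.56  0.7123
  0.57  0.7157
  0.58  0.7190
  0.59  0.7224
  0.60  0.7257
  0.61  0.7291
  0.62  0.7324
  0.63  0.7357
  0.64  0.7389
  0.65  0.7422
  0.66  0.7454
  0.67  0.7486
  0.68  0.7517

T = 0.1667;  σ√T = 0.1225
d₁ = [ln(136/126) + (0.045 + 0.3²/2)·0.1667] / 0.1225 = [0.0764 + 0.0150] / 0.1225 = 0.7461 ⇒ 0.75
d₂ = d₁ − σ√T = 0.7461 − 0.1225 = 0.6236 ⇒ 0.62
Pr(exercise) under Q = N(d₂) = 0.7324

0.7324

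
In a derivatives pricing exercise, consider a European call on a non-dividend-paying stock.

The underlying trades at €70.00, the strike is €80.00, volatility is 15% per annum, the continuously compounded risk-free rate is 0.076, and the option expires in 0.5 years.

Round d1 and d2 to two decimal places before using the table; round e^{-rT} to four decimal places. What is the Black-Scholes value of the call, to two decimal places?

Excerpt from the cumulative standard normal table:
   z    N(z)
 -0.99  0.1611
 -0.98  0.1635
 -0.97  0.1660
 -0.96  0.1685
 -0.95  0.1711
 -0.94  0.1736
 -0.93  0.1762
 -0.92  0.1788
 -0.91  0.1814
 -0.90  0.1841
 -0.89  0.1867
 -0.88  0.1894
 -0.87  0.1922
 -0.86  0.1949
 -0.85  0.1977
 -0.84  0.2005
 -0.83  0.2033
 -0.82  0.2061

σ√T = 0.15 × 0.7071 = 0.1061
ln(S/K) + (r + σ²/2)T = ln(70/80) + (0.076 + 0.15²/2)·0.5 = -0.1335 + 0.0436 = -0.0899
d₁ = -0.0899 / 0.1061 = -0.8476 → -0.85
d₂ = d₁ − σ√T = -0.8476 − 0.1061 = -0.9537 → -0.95
e^(−rT) = e^(−0.076·0.5) = 0.9627
N(d₁) = N(-0.85) = 0.1977;  N(d₂) = N(-0.95) = 0.1711
C = 70·0.1977 − 80·0.9627·0.1711 = 13.8390 − 13.1774 = 0.6616

€0.66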